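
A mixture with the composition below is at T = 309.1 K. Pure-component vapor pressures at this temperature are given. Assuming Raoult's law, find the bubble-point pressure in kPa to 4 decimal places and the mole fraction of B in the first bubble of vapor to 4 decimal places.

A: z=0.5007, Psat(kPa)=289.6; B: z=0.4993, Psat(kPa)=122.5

At the bubble point ψ → 0, so ΣzᵢKᵢ = 1 with Kᵢ = Pᵢˢᵃᵗ/P ⇒ P = ΣzᵢPᵢˢᵃᵗ.
P = 0.5007·289.6 + 0.4993·122.5 = 206.1670 kPa
yᵢ = zᵢPᵢˢᵃᵗ/P ⇒ y_B = 0.4993·122.5/206.1670 = 0.2967

Pbub = 206.1670 kPa, y_B = 0.2967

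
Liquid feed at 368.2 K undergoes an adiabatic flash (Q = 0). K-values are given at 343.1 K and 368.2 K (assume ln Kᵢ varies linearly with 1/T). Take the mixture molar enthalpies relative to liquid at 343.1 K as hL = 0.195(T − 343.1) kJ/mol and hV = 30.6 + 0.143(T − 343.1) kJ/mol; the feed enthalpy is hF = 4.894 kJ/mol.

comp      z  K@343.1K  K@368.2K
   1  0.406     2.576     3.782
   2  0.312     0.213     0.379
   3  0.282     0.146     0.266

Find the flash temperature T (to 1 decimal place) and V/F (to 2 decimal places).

T = 345.3 K, V/F = 0.15

Adiabatic flash: solve Rachford–Rice at each trial T, then check hF = ψ·hV(T) + (1−ψ)·hL(T).
  T = 343.1 K: K = (2.576, 0.213, 0.146), RR gives ψ = 0.119, H_out = 3.637 kJ/mol
  T = 368.2 K: K = (3.782, 0.379, 0.266), RR gives ψ = 0.387, H_out = 16.226 kJ/mol
  T = 355.6 K: K = (3.140, 0.287, 0.199), RR gives ψ = 0.260, H_out = 10.218 kJ/mol
  T = 349.4 K: K = (2.851, 0.248, 0.171), RR gives ψ = 0.194, H_out = 7.097 kJ/mol
  T = 346.2 K: K = (2.709, 0.230, 0.158), RR gives ψ = 0.157, H_out = 5.387 kJ/mol
  T = 344.6 K: K = (2.640, 0.221, 0.152), RR gives ψ = 0.138, H_out = 4.496 kJ/mol
Linear interpolation between T = 344.6 (H_out = 4.496) and T = 346.2 (H_out = 5.387) on hF = 4.894 gives T ≈ 345.3 K, at which ψ = 0.15.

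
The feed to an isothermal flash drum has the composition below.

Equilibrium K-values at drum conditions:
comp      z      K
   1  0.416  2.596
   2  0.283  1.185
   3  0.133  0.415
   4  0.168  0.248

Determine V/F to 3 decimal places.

Iterate (Newton) starting at V/F = 0.5:
  V/F = 0.500: g = 0.1048, g' = -0.671 → V/F = 0.656
  V/F = 0.656: g = -0.0047, g' = -0.751 → V/F = 0.650
Converged at V/F = 0.650.

V/F = 0.650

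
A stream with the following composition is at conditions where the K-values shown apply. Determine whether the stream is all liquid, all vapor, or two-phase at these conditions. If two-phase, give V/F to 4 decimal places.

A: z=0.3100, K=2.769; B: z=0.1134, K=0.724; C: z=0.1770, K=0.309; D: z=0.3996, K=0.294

ΣzᵢKᵢ = 1.1127; Σzᵢ/Kᵢ = 2.2006.
Both exceed 1, so a two-phase solution exists.
Let ψ = V/F and solve Σ zᵢ(Kᵢ−1)/(1+ψ(Kᵢ−1)) = 0.
Newton–Raphson from ψ = 0.5:
  ψ = 0.5000: g = -0.36822, g' = -0.9579 → ψ = 0.1156
  ψ = 0.1156: g = -0.01715, g' = -1.0139 → ψ = 0.0987
  ψ = 0.0987: g = 0.00021, g' = -1.0398 → ψ = 0.0989
Converged at ψ = 0.0989.

two-phase, V/F = 0.0989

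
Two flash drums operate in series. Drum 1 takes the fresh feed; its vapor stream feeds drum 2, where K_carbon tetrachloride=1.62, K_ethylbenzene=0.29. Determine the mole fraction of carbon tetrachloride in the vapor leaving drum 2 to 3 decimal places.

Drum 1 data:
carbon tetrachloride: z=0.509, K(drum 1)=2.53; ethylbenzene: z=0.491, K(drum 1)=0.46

y_carbon tetrachloride (drum 2) = 0.865

Drum 1:
Let ψ₁ = V/F and solve Σ zᵢ(Kᵢ−1)/(1+ψ₁(Kᵢ−1)) = 0.
Feasibility: ΣzᵢKᵢ = 1.514, Σzᵢ/Kᵢ = 1.269 — both > 1, two phases present.
Binary case is linear: z₁(K₁−1)(1+ψ₁(K₂−1)) + z₂(K₂−1)(1+ψ₁(K₁−1)) = 0
⇒ ψ₁ = [z₁(K₁−1)+z₂(K₂−1)] / [−(K₁−1)(K₂−1)] = 0.5136/0.8262 = 0.622
Drum-1 compositions:
  carbon tetrachloride: x = 0.261, y = 0.660
  ethylbenzene: x = 0.739, y = 0.340
Drum-2 feed = drum-1 vapor: z₂ = (0.6600, 0.3400).
Drum 2:
Binary case is linear: z₁(K₁−1)(1+ψ₂(K₂−1)) + z₂(K₂−1)(1+ψ₂(K₁−1)) = 0
⇒ ψ₂ = [z₁(K₁−1)+z₂(K₂−1)] / [−(K₁−1)(K₂−1)] = 0.1678/0.4402 = 0.381
  carbon tetrachloride: x = 0.534, y = 0.865
  ethylbenzene: x = 0.466, y = 0.135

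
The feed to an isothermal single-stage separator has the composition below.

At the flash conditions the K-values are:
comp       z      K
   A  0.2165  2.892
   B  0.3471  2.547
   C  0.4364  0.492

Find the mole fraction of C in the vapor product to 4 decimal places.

y_C = 0.3772

Material balance + equilibrium reduce to Σ zᵢ(Kᵢ−1)/(1+β(Kᵢ−1)) = 0.
g(0) = ΣzᵢKᵢ − 1 = 0.7249 and g(1) = 1 − Σzᵢ/Kᵢ = -0.0981, so a root lies in (0, 1).
Newton iteration, β⁰ = 0.49:
  β = 0.4900: g = 0.22283, g' = -0.6771 → β = 0.8191
  β = 0.8191: g = 0.01782, g' = -0.6111 → β = 0.8483
  β = 0.8483: g = -0.00009, g' = -0.6173 → β = 0.8481
Converged at β = 0.8481.
Compositions from xᵢ = zᵢ/(1+β(Kᵢ−1)), yᵢ = Kᵢxᵢ:
  A: x = 0.0831, y = 0.2404
  B: x = 0.1501, y = 0.3824
  C: x = 0.7668, y = 0.3772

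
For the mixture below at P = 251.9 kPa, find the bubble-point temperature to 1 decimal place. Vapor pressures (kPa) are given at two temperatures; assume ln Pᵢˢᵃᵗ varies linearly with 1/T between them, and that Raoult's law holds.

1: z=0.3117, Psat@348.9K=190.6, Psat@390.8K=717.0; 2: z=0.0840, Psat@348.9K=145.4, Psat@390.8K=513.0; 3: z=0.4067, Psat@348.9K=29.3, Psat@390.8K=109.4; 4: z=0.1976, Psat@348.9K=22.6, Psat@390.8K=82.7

T = 381.7 K

Bubble-point temperature: ΣzᵢPᵢˢᵃᵗ(T) = P. Interpolate ln Pᵢˢᵃᵗ = aᵢ + bᵢ/T.
  T = 348.9 K: ΣzᵢPᵢˢᵃᵗ = 88.01 kPa
  T = 390.8 K: ΣzᵢPᵢˢᵃᵗ = 327.42 kPa
  T = 369.9 K: ΣzᵢPᵢˢᵃᵗ = 176.45 kPa
  T = 380.4 K: ΣzᵢPᵢˢᵃᵗ = 242.76 kPa
  T = 385.6 K: ΣzᵢPᵢˢᵃᵗ = 282.50 kPa
  T = 383.0 K: ΣzᵢPᵢˢᵃᵗ = 262.01 kPa
  T = 381.7 K: ΣzᵢPᵢˢᵃᵗ = 252.24 kPa
Interpolating between 380.4 K and 381.7 K gives T ≈ 381.7 K.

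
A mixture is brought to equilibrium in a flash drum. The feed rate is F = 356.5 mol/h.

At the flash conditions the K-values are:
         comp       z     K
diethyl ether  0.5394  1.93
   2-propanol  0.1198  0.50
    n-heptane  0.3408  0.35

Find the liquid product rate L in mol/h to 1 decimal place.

L = 219.4 mol/h

Rachford–Rice: g(ψ) = Σ zᵢ(Kᵢ−1)/(1+ψ(Kᵢ−1)) = 0.
Feasibility: ΣzᵢKᵢ = 1.2202, Σzᵢ/Kᵢ = 1.4928 — both > 1, two phases present.
Iterate (Newton) starting at ψ = 0.61:
  ψ = 0.6100: g = -0.13318, g' = -0.6473 → ψ = 0.4042
  ψ = 0.4042: g = -0.01097, g' = -0.5584 → ψ = 0.3846
  ψ = 0.3846: g = -0.00003, g' = -0.5550 → ψ = 0.3845
Converged at ψ = 0.3845.
Then V = ψ·F = 0.3845·356.5 = 137.1 mol/h and L = F − V = 219.4 mol/h.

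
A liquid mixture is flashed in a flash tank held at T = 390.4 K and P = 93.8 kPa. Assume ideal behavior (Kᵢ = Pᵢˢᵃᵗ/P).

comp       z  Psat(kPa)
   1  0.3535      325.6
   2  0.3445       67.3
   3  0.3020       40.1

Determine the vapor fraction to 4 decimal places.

ψ = 0.5543

Raoult's law: Kᵢ = Pᵢˢᵃᵗ/P = Pᵢˢᵃᵗ/93.8.
  K_1 = 325.6/93.8 = 3.471215, K_2 = 67.3/93.8 = 0.717484, K_3 = 40.1/93.8 = 0.427505
Let ψ = V/F and solve Σ zᵢ(Kᵢ−1)/(1+ψ(Kᵢ−1)) = 0.
g(0) = ΣzᵢKᵢ − 1 = 0.6034 and g(1) = 1 − Σzᵢ/Kᵢ = -0.2884, so a root lies in (0, 1).
Iterate (Newton) starting at ψ = 0.5:
  ψ = 0.5000: g = 0.03519, g' = -0.6635 → ψ = 0.5530
  ψ = 0.5530: g = 0.00078, g' = -0.6360 → ψ = 0.5543
Converged at ψ = 0.5543.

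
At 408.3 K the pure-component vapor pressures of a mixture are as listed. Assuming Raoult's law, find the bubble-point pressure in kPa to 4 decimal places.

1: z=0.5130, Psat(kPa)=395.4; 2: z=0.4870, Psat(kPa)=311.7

At the bubble point ψ → 0, so ΣzᵢKᵢ = 1 with Kᵢ = Pᵢˢᵃᵗ/P ⇒ P = ΣzᵢPᵢˢᵃᵗ.
P = 0.5130·395.4 + 0.4870·311.7 = 354.6381 kPa

Pbub = 354.6381 kPa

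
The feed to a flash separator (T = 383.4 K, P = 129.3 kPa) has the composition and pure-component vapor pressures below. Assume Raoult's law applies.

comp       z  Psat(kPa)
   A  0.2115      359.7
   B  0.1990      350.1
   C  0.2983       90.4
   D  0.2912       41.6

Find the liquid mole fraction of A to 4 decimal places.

Raoult's law: Kᵢ = Pᵢˢᵃᵗ/P = Pᵢˢᵃᵗ/129.3.
  K_A = 359.7/129.3 = 2.781903, K_B = 350.1/129.3 = 2.707657, K_C = 90.4/129.3 = 0.699149, K_D = 41.6/129.3 = 0.321732
Newton iteration, ψ⁰ = 0.5:
  ψ = 0.5000: g = -0.02189, g' = -0.7008 → ψ = 0.4688
Converged at ψ = 0.4688.
Compositions from xᵢ = zᵢ/(1+ψ(Kᵢ−1)), yᵢ = Kᵢxᵢ:
  A: x = 0.1152, y = 0.3206
  B: x = 0.1105, y = 0.2993
  C: x = 0.3473, y = 0.2428
  D: x = 0.4270, y = 0.1374

x_A = 0.1152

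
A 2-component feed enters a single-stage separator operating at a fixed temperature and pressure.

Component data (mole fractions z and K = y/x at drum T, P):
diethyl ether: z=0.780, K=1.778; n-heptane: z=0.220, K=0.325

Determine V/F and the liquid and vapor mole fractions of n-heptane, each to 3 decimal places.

Rachford–Rice: g(V/F) = Σ zᵢ(Kᵢ−1)/(1+V/F(Kᵢ−1)) = 0.
Check two-phase: ΣzᵢKᵢ = 1.458 > 1 and Σzᵢ/Kᵢ = 1.116 > 1, so g(0) = 0.458 > 0 and g(1) = -0.116 < 0.
Newton iteration, V/F⁰ = 0.37:
  V/F = 0.370: g = 0.2733, g' = -0.463 → V/F = 0.961
  V/F = 0.961: g = -0.0750, g' = -0.965 → V/F = 0.883
  V/F = 0.883: g = -0.0077, g' = -0.780 → V/F = 0.873
Converged at V/F = 0.873.
Compositions from xᵢ = zᵢ/(1+V/F(Kᵢ−1)), yᵢ = Kᵢxᵢ:
  diethyl ether: x = 0.465, y = 0.826
  n-heptane: x = 0.535, y = 0.174

V/F = 0.873, x_n-heptane = 0.535, y_n-heptane = 0.174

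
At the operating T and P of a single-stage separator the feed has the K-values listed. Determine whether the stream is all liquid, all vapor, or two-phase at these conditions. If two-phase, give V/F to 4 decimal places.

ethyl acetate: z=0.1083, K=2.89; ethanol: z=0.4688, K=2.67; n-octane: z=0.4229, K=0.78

ΣzᵢKᵢ = 1.8945; Σzᵢ/Kᵢ = 0.7552.
Since Σzᵢ/Kᵢ < 1 the mixture is above its dew point — single vapor phase.

all vapor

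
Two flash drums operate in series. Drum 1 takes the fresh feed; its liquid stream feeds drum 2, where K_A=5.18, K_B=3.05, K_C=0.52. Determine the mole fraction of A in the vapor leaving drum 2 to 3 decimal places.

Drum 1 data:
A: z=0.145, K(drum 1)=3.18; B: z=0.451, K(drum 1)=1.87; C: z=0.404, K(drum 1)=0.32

Drum 1:
Material balance + equilibrium reduce to Σ zᵢ(Kᵢ−1)/(1+ψ₁(Kᵢ−1)) = 0.
Feasibility: ΣzᵢKᵢ = 1.434, Σzᵢ/Kᵢ = 1.549 — both > 1, two phases present.
Newton–Raphson from ψ₁ = 0.5:
  ψ₁ = 0.500: g = 0.0084, g' = -0.752 → ψ₁ = 0.511
Converged at ψ₁ = 0.511.
Drum-1 compositions:
  A: x = 0.069, y = 0.218
  B: x = 0.312, y = 0.584
  C: x = 0.619, y = 0.198
Drum-2 feed = drum-1 liquid: z₂ = (0.0686, 0.3122, 0.6193).
Drum 2:
Let ψ₂ = V/F and solve Σ zᵢ(Kᵢ−1)/(1+ψ₂(Kᵢ−1)) = 0.
Check two-phase: ΣzᵢKᵢ = 1.629 > 1 and Σzᵢ/Kᵢ = 1.306 > 1, so g(0) = 0.629 > 0 and g(1) = -0.306 < 0.
Newton–Raphson from ψ₂ = 0.48:
  ψ₂ = 0.480: g = 0.0317, g' = -0.707 → ψ₂ = 0.525
  ψ₂ = 0.525: g = 0.0007, g' = -0.677 → ψ₂ = 0.526
Converged at ψ₂ = 0.526.
  A: x = 0.021, y = 0.111
  B: x = 0.150, y = 0.458
  C: x = 0.828, y = 0.431

y_A (drum 2) = 0.111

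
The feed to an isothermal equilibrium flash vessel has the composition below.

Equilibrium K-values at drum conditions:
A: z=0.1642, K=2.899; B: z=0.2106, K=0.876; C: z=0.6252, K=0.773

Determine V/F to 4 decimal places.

V/F = 0.3734

Newton iteration, V/F⁰ = 0.53:
  V/F = 0.5300: g = -0.03388, g' = -0.1924 → V/F = 0.3539
  V/F = 0.3539: g = 0.00484, g' = -0.2534 → V/F = 0.3731
  V/F = 0.3731: g = 0.00008, g' = -0.2449 → V/F = 0.3734
Converged at V/F = 0.3734.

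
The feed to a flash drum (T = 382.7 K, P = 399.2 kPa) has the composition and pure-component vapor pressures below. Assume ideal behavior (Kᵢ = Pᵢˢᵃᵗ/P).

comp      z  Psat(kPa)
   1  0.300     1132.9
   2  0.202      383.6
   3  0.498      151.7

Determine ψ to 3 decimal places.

ψ = 0.256

Raoult's law: Kᵢ = Pᵢˢᵃᵗ/P = Pᵢˢᵃᵗ/399.2.
  K_1 = 1132.9/399.2 = 2.83793, K_2 = 383.6/399.2 = 0.96092, K_3 = 151.7/399.2 = 0.38001
Material balance + equilibrium reduce to Σ zᵢ(Kᵢ−1)/(1+ψ(Kᵢ−1)) = 0.
Check two-phase: ΣzᵢKᵢ = 1.235 > 1 and Σzᵢ/Kᵢ = 1.626 > 1, so g(0) = 0.235 > 0 and g(1) = -0.626 < 0.
Newton–Raphson from ψ = 0.41:
  ψ = 0.410: g = -0.1076, g' = -0.674 → ψ = 0.250
  ψ = 0.250: g = 0.0041, g' = -0.744 → ψ = 0.256
Converged at ψ = 0.256.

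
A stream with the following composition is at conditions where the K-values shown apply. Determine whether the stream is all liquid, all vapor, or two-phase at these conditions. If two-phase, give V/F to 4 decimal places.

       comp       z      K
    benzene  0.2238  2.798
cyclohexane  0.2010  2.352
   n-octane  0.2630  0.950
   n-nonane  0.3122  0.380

two-phase, V/F = 0.6371

ΣzᵢKᵢ = 1.4674; Σzᵢ/Kᵢ = 1.2639.
Both exceed 1, so a two-phase solution exists.
Rachford–Rice: g(ψ) = Σ zᵢ(Kᵢ−1)/(1+ψ(Kᵢ−1)) = 0.
Iterate (Newton) starting at ψ = 0.48:
  ψ = 0.4800: g = 0.09174, g' = -0.5875 → ψ = 0.6362
  ψ = 0.6362: g = 0.00058, g' = -0.5916 → ψ = 0.6371
Converged at ψ = 0.6371.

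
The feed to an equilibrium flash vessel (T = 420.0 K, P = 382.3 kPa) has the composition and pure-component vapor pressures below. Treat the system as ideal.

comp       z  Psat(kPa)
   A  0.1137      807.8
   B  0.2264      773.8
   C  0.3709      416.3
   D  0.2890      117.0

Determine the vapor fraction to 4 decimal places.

ψ = 0.4137

Raoult's law: Kᵢ = Pᵢˢᵃᵗ/P = Pᵢˢᵃᵗ/382.3.
  K_A = 807.8/382.3 = 2.113000, K_B = 773.8/382.3 = 2.024065, K_C = 416.3/382.3 = 1.088935, K_D = 117.0/382.3 = 0.306042
Rachford–Rice: g(ψ) = Σ zᵢ(Kᵢ−1)/(1+ψ(Kᵢ−1)) = 0.
g(0) = ΣzᵢKᵢ − 1 = 0.1908 and g(1) = 1 − Σzᵢ/Kᵢ = -0.4506, so a root lies in (0, 1).
Iterate (Newton) starting at ψ = 0.5:
  ψ = 0.5000: g = -0.04090, g' = -0.4910 → ψ = 0.4167
  ψ = 0.4167: g = -0.00138, g' = -0.4606 → ψ = 0.4137
Converged at ψ = 0.4137.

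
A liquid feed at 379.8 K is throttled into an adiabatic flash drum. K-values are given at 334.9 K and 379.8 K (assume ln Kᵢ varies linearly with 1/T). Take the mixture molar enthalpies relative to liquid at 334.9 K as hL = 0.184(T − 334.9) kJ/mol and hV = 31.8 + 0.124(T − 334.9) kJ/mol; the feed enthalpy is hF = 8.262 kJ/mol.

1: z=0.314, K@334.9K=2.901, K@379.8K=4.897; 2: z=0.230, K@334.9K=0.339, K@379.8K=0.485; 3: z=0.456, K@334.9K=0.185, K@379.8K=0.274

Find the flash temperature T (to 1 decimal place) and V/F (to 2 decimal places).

T = 351.8 K, V/F = 0.17

Adiabatic flash: solve Rachford–Rice at each trial T, then check hF = ψ·hV(T) + (1−ψ)·hL(T).
  T = 334.9 K: K = (2.901, 0.339, 0.185), RR gives ψ = 0.050, H_out = 1.600 kJ/mol
  T = 379.8 K: K = (4.897, 0.485, 0.274), RR gives ψ = 0.301, H_out = 17.009 kJ/mol
  T = 357.4 K: K = (3.834, 0.410, 0.228), RR gives ψ = 0.199, H_out = 10.187 kJ/mol
  T = 346.1 K: K = (3.348, 0.374, 0.206), RR gives ψ = 0.133, H_out = 6.199 kJ/mol
  T = 351.8 K: K = (3.589, 0.392, 0.217), RR gives ψ = 0.168, H_out = 8.275 kJ/mol
  T = 349.0 K: K = (3.469, 0.383, 0.212), RR gives ψ = 0.151, H_out = 7.273 kJ/mol
  T = 350.4 K: K = (3.529, 0.388, 0.214), RR gives ψ = 0.160, H_out = 7.778 kJ/mol
Linear interpolation between T = 350.4 (H_out = 7.778) and T = 351.8 (H_out = 8.275) on hF = 8.262 gives T ≈ 351.8 K, at which ψ = 0.17.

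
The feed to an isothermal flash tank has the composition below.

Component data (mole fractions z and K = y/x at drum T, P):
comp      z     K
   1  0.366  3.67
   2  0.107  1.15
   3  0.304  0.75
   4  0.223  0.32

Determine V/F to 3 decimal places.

Material balance + equilibrium reduce to Σ zᵢ(Kᵢ−1)/(1+V/F(Kᵢ−1)) = 0.
Feasibility: ΣzᵢKᵢ = 1.766, Σzᵢ/Kᵢ = 1.295 — both > 1, two phases present.
Newton iteration, V/F⁰ = 0.57:
  V/F = 0.570: g = 0.0660, g' = -0.713 → V/F = 0.663
Converged at V/F = 0.663.

V/F = 0.663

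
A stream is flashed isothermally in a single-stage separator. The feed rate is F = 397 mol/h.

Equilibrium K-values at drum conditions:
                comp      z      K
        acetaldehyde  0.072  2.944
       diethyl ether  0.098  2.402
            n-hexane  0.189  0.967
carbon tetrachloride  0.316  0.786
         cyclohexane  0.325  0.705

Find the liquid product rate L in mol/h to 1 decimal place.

Let β = V/F and solve Σ zᵢ(Kᵢ−1)/(1+β(Kᵢ−1)) = 0.
Feasibility: ΣzᵢKᵢ = 1.108, Σzᵢ/Kᵢ = 1.124 — both > 1, two phases present.
Newton–Raphson from β = 0.5:
  β = 0.500: g = -0.0428, g' = -0.194 → β = 0.279
  β = 0.279: g = 0.0068, g' = -0.264 → β = 0.305
Converged at β = 0.305.
Then V = β·F = 0.3054·397 = 121.3 mol/h and L = F − V = 275.7 mol/h.

L = 275.7 mol/h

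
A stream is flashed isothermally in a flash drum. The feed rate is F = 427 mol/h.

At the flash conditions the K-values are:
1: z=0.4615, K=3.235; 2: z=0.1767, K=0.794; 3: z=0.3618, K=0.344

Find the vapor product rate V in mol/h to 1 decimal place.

V = 260.0 mol/h

Rachford–Rice: g(ψ) = Σ zᵢ(Kᵢ−1)/(1+ψ(Kᵢ−1)) = 0.
Check two-phase: ΣzᵢKᵢ = 1.7577 > 1 and Σzᵢ/Kᵢ = 1.4169 > 1, so g(0) = 0.7577 > 0 and g(1) = -0.4169 < 0.
Newton–Raphson from ψ = 0.68:
  ψ = 0.6800: g = -0.06147, g' = -0.8807 → ψ = 0.6102
  ψ = 0.6102: g = -0.00104, g' = -0.8553 → ψ = 0.6090
Converged at ψ = 0.6090.
Then V = ψ·F = 0.6090·427 = 260.0 mol/h and L = F − V = 167.0 mol/h.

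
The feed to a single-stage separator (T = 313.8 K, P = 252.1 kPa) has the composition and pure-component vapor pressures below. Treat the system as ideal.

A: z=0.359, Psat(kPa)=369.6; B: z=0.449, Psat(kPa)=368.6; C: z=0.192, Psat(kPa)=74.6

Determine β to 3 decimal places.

β = 0.734

Raoult's law: Kᵢ = Pᵢˢᵃᵗ/P = Pᵢˢᵃᵗ/252.1.
  K_A = 369.6/252.1 = 1.46608, K_B = 368.6/252.1 = 1.46212, K_C = 74.6/252.1 = 0.29591
Material balance + equilibrium reduce to Σ zᵢ(Kᵢ−1)/(1+β(Kᵢ−1)) = 0.
g(0) = ΣzᵢKᵢ − 1 = 0.240 and g(1) = 1 − Σzᵢ/Kᵢ = -0.201, so a root lies in (0, 1).
Newton iteration, β⁰ = 0.56:
  β = 0.560: g = 0.0743, g' = -0.369 → β = 0.761
  β = 0.761: g = -0.0145, g' = -0.537 → β = 0.735
  β = 0.735: g = -0.0004, g' = -0.505 → β = 0.734
Converged at β = 0.734.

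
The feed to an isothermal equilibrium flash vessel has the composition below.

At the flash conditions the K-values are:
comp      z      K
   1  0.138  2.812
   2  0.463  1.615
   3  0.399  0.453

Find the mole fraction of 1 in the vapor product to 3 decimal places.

Material balance + equilibrium reduce to Σ zᵢ(Kᵢ−1)/(1+ψ(Kᵢ−1)) = 0.
g(0) = ΣzᵢKᵢ − 1 = 0.317 and g(1) = 1 − Σzᵢ/Kᵢ = -0.217, so a root lies in (0, 1).
Newton–Raphson from ψ = 0.5:
  ψ = 0.500: g = 0.0486, g' = -0.453 → ψ = 0.607
  ψ = 0.607: g = -0.0004, g' = -0.463 → ψ = 0.606
Converged at ψ = 0.606.
Compositions from xᵢ = zᵢ/(1+ψ(Kᵢ−1)), yᵢ = Kᵢxᵢ:
  1: x = 0.066, y = 0.185
  2: x = 0.337, y = 0.545
  3: x = 0.597, y = 0.270

y_1 = 0.185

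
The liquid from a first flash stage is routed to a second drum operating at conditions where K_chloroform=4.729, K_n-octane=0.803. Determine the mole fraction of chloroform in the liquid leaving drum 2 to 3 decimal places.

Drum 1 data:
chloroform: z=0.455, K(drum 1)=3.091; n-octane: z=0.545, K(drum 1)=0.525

Drum 1:
Rachford–Rice: g(ψ₁) = Σ zᵢ(Kᵢ−1)/(1+ψ₁(Kᵢ−1)) = 0.
Feasibility: ΣzᵢKᵢ = 1.693, Σzᵢ/Kᵢ = 1.185 — both > 1, two phases present.
Binary case is linear: z₁(K₁−1)(1+ψ₁(K₂−1)) + z₂(K₂−1)(1+ψ₁(K₁−1)) = 0
⇒ ψ₁ = [z₁(K₁−1)+z₂(K₂−1)] / [−(K₁−1)(K₂−1)] = 0.6925/0.9932 = 0.697
Drum-1 compositions:
  chloroform: x = 0.185, y = 0.572
  n-octane: x = 0.815, y = 0.428
Drum-2 feed = drum-1 liquid: z₂ = (0.1851, 0.8149).
Drum 2:
Let ψ₂ = V/F and solve Σ zᵢ(Kᵢ−1)/(1+ψ₂(Kᵢ−1)) = 0.
Feasibility: ΣzᵢKᵢ = 1.530, Σzᵢ/Kᵢ = 1.054 — both > 1, two phases present.
Binary case is linear: z₁(K₁−1)(1+ψ₂(K₂−1)) + z₂(K₂−1)(1+ψ₂(K₁−1)) = 0
⇒ ψ₂ = [z₁(K₁−1)+z₂(K₂−1)] / [−(K₁−1)(K₂−1)] = 0.5298/0.7346 = 0.721
  chloroform: x = 0.050, y = 0.237
  n-octane: x = 0.950, y = 0.763

x_chloroform (drum 2) = 0.050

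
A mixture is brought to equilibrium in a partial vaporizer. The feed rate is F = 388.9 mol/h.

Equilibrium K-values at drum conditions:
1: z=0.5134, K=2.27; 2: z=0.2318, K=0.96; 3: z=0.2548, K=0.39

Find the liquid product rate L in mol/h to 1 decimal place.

Material balance + equilibrium reduce to Σ zᵢ(Kᵢ−1)/(1+V/F(Kᵢ−1)) = 0.
g(0) = ΣzᵢKᵢ − 1 = 0.4873 and g(1) = 1 − Σzᵢ/Kᵢ = -0.1210, so a root lies in (0, 1).
Iterate (Newton) starting at V/F = 0.5:
  V/F = 0.5000: g = 0.16569, g' = -0.5064 → V/F = 0.8272
  V/F = 0.8272: g = -0.00533, g' = -0.5836 → V/F = 0.8180
Converged at V/F = 0.8180.
Then V = V/F·F = 0.8180·388.9 = 318.1 mol/h and L = F − V = 70.8 mol/h.

L = 70.8 mol/h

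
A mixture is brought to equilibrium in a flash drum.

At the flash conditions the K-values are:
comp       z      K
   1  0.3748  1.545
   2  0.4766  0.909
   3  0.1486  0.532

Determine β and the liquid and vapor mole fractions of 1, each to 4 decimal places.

β = 0.6859, x_1 = 0.2728, y_1 = 0.4215

Let β = V/F and solve Σ zᵢ(Kᵢ−1)/(1+β(Kᵢ−1)) = 0.
g(0) = ΣzᵢKᵢ − 1 = 0.0914 and g(1) = 1 − Σzᵢ/Kᵢ = -0.0462, so a root lies in (0, 1).
Newton iteration, β⁰ = 0.61:
  β = 0.6100: g = 0.01005, g' = -0.1309 → β = 0.6868
  β = 0.6868: g = -0.00012, g' = -0.1341 → β = 0.6859
Converged at β = 0.6859.
Compositions from xᵢ = zᵢ/(1+β(Kᵢ−1)), yᵢ = Kᵢxᵢ:
  1: x = 0.2728, y = 0.4215
  2: x = 0.5083, y = 0.4621
  3: x = 0.2189, y = 0.1164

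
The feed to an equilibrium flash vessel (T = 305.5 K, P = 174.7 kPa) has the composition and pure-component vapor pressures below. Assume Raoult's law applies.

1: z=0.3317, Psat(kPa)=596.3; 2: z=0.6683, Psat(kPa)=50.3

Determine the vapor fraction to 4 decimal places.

Raoult's law: Kᵢ = Pᵢˢᵃᵗ/P = Pᵢˢᵃᵗ/174.7.
  K_1 = 596.3/174.7 = 3.413280, K_2 = 50.3/174.7 = 0.287922
Material balance + equilibrium reduce to Σ zᵢ(Kᵢ−1)/(1+ψ(Kᵢ−1)) = 0.
Check two-phase: ΣzᵢKᵢ = 1.3246 > 1 and Σzᵢ/Kᵢ = 2.4183 > 1, so g(0) = 0.3246 > 0 and g(1) = -1.4183 < 0.
Binary case is linear: z₁(K₁−1)(1+ψ(K₂−1)) + z₂(K₂−1)(1+ψ(K₁−1)) = 0
⇒ ψ = [z₁(K₁−1)+z₂(K₂−1)] / [−(K₁−1)(K₂−1)] = 0.32460/1.71844 = 0.1889

ψ = 0.1889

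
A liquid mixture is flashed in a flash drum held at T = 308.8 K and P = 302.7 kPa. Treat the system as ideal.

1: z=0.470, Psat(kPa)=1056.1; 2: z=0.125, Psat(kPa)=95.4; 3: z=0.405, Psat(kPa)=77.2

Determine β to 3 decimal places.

Raoult's law: Kᵢ = Pᵢˢᵃᵗ/P = Pᵢˢᵃᵗ/302.7.
  K_1 = 1056.1/302.7 = 3.48893, K_2 = 95.4/302.7 = 0.31516, K_3 = 77.2/302.7 = 0.25504
Iterate (Newton) starting at β = 0.55:
  β = 0.550: g = -0.1547, g' = -1.315 → β = 0.432
  β = 0.432: g = -0.0032, g' = -1.283 → β = 0.430
Converged at β = 0.430.

β = 0.430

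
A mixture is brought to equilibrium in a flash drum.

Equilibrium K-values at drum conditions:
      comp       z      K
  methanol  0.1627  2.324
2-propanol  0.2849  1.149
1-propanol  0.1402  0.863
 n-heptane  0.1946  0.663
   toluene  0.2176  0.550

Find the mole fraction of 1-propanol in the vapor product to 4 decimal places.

Material balance + equilibrium reduce to Σ zᵢ(Kᵢ−1)/(1+V/F(Kᵢ−1)) = 0.
Feasibility: ΣzᵢKᵢ = 1.0752, Σzᵢ/Kᵢ = 1.1696 — both > 1, two phases present.
Newton iteration, V/F⁰ = 0.5:
  V/F = 0.5000: g = -0.05672, g' = -0.2171 → V/F = 0.2387
  V/F = 0.2387: g = 0.00379, g' = -0.2548 → V/F = 0.2536
  V/F = 0.2536: g = 0.00003, g' = -0.2511 → V/F = 0.2537
Converged at V/F = 0.2537.
Compositions from xᵢ = zᵢ/(1+V/F(Kᵢ−1)), yᵢ = Kᵢxᵢ:
  methanol: x = 0.1218, y = 0.2830
  2-propanol: x = 0.2745, y = 0.3154
  1-propanol: x = 0.1452, y = 0.1253
  n-heptane: x = 0.2128, y = 0.1411
  toluene: x = 0.2456, y = 0.1351

y_1-propanol = 0.1253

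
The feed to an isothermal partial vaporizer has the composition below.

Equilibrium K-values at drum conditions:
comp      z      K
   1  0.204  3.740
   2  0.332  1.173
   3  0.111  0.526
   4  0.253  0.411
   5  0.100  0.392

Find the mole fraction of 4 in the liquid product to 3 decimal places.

Material balance + equilibrium reduce to Σ zᵢ(Kᵢ−1)/(1+β(Kᵢ−1)) = 0.
Feasibility: ΣzᵢKᵢ = 1.354, Σzᵢ/Kᵢ = 1.419 — both > 1, two phases present.
Iterate (Newton) starting at β = 0.5:
  β = 0.500: g = -0.0788, g' = -0.577 → β = 0.363
  β = 0.363: g = 0.0030, g' = -0.633 → β = 0.368
Converged at β = 0.368.
Compositions from xᵢ = zᵢ/(1+β(Kᵢ−1)), yᵢ = Kᵢxᵢ:
  1: x = 0.102, y = 0.380
  2: x = 0.312, y = 0.366
  3: x = 0.134, y = 0.071
  4: x = 0.323, y = 0.133
  5: x = 0.129, y = 0.050

x_4 = 0.323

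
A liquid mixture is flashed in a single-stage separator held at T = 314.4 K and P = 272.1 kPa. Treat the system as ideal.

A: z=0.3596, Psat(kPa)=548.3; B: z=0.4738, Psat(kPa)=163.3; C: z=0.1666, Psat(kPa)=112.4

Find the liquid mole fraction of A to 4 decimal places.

Raoult's law: Kᵢ = Pᵢˢᵃᵗ/P = Pᵢˢᵃᵗ/272.1.
  K_A = 548.3/272.1 = 2.015068, K_B = 163.3/272.1 = 0.600147, K_C = 112.4/272.1 = 0.413083
Rachford–Rice: g(β) = Σ zᵢ(Kᵢ−1)/(1+β(Kᵢ−1)) = 0.
Feasibility: ΣzᵢKᵢ = 1.0778, Σzᵢ/Kᵢ = 1.3712 — both > 1, two phases present.
Newton–Raphson from β = 0.5:
  β = 0.5000: g = -0.13305, g' = -0.3963 → β = 0.1643
  β = 0.1643: g = 0.00186, g' = -0.4292 → β = 0.1686
Converged at β = 0.1686.
Compositions from xᵢ = zᵢ/(1+β(Kᵢ−1)), yᵢ = Kᵢxᵢ:
  A: x = 0.3070, y = 0.6187
  B: x = 0.5081, y = 0.3049
  C: x = 0.1849, y = 0.0764

x_A = 0.3070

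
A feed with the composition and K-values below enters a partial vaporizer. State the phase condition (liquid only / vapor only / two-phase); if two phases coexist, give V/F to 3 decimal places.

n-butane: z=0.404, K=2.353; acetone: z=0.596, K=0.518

two-phase, V/F = 0.398

ΣzᵢKᵢ = 1.259; Σzᵢ/Kᵢ = 1.322.
Both exceed 1, so a two-phase solution exists.
Let ψ = V/F and solve Σ zᵢ(Kᵢ−1)/(1+ψ(Kᵢ−1)) = 0.
Binary case is linear: z₁(K₁−1)(1+ψ(K₂−1)) + z₂(K₂−1)(1+ψ(K₁−1)) = 0
⇒ ψ = [z₁(K₁−1)+z₂(K₂−1)] / [−(K₁−1)(K₂−1)] = 0.2593/0.6521 = 0.398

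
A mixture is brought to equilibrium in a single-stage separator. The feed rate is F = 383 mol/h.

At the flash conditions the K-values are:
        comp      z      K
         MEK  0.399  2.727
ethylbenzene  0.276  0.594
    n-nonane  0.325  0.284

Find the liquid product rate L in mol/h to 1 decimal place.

L = 254.4 mol/h

Material balance + equilibrium reduce to Σ zᵢ(Kᵢ−1)/(1+V/F(Kᵢ−1)) = 0.
Check two-phase: ΣzᵢKᵢ = 1.344 > 1 and Σzᵢ/Kᵢ = 1.755 > 1, so g(0) = 0.344 > 0 and g(1) = -0.755 < 0.
Iterate (Newton) starting at V/F = 0.5:
  V/F = 0.500: g = -0.1333, g' = -0.819 → V/F = 0.337
  V/F = 0.337: g = -0.0011, g' = -0.826 → V/F = 0.336
Converged at V/F = 0.336.
Then V = V/F·F = 0.3358·383 = 128.6 mol/h and L = F − V = 254.4 mol/h.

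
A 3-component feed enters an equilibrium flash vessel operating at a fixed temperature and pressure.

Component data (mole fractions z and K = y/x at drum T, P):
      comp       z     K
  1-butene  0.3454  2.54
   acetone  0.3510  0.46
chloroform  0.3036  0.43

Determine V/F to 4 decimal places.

Material balance + equilibrium reduce to Σ zᵢ(Kᵢ−1)/(1+V/F(Kᵢ−1)) = 0.
Feasibility: ΣzᵢKᵢ = 1.1693, Σzᵢ/Kᵢ = 1.6051 — both > 1, two phases present.
Newton–Raphson from V/F = 0.5:
  V/F = 0.5000: g = -0.20116, g' = -0.6465 → V/F = 0.1888
  V/F = 0.1888: g = 0.00709, g' = -0.7424 → V/F = 0.1984
Converged at V/F = 0.1984.

V/F = 0.1984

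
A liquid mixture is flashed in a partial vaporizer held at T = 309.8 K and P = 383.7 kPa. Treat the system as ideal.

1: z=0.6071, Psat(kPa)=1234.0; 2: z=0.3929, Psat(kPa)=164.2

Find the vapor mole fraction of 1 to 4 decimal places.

Raoult's law: Kᵢ = Pᵢˢᵃᵗ/P = Pᵢˢᵃᵗ/383.7.
  K_1 = 1234.0/383.7 = 3.216054, K_2 = 164.2/383.7 = 0.427938
Material balance + equilibrium reduce to Σ zᵢ(Kᵢ−1)/(1+ψ(Kᵢ−1)) = 0.
Feasibility: ΣzᵢKᵢ = 2.1206, Σzᵢ/Kᵢ = 1.1069 — both > 1, two phases present.
Binary case is linear: z₁(K₁−1)(1+ψ(K₂−1)) + z₂(K₂−1)(1+ψ(K₁−1)) = 0
⇒ ψ = [z₁(K₁−1)+z₂(K₂−1)] / [−(K₁−1)(K₂−1)] = 1.12060/1.26772 = 0.8840
Compositions from xᵢ = zᵢ/(1+ψ(Kᵢ−1)), yᵢ = Kᵢxᵢ:
  1: x = 0.2052, y = 0.6599
  2: x = 0.7948, y = 0.3401

y_1 = 0.6599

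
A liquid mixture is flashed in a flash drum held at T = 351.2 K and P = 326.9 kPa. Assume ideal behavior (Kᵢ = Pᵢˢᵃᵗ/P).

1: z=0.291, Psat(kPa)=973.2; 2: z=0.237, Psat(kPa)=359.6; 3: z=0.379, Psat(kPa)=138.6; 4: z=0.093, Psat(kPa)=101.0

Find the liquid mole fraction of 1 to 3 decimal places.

x_1 = 0.171

Raoult's law: Kᵢ = Pᵢˢᵃᵗ/P = Pᵢˢᵃᵗ/326.9.
  K_1 = 973.2/326.9 = 2.97706, K_2 = 359.6/326.9 = 1.10003, K_3 = 138.6/326.9 = 0.42398, K_4 = 101.0/326.9 = 0.30896
Material balance + equilibrium reduce to Σ zᵢ(Kᵢ−1)/(1+V/F(Kᵢ−1)) = 0.
Feasibility: ΣzᵢKᵢ = 1.316, Σzᵢ/Kᵢ = 1.508 — both > 1, two phases present.
Iterate (Newton) starting at V/F = 0.5:
  V/F = 0.500: g = -0.0929, g' = -0.642 → V/F = 0.355
  V/F = 0.355: g = 0.0013, g' = -0.672 → V/F = 0.357
Converged at V/F = 0.357.
Compositions from xᵢ = zᵢ/(1+V/F(Kᵢ−1)), yᵢ = Kᵢxᵢ:
  1: x = 0.171, y = 0.508
  2: x = 0.229, y = 0.252
  3: x = 0.477, y = 0.202
  4: x = 0.123, y = 0.038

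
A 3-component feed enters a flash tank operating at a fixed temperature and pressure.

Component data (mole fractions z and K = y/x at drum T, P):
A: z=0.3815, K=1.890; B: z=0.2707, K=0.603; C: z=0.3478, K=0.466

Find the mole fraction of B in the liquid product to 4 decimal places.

Material balance + equilibrium reduce to Σ zᵢ(Kᵢ−1)/(1+ψ(Kᵢ−1)) = 0.
g(0) = ΣzᵢKᵢ − 1 = 0.0463 and g(1) = 1 − Σzᵢ/Kᵢ = -0.3971, so a root lies in (0, 1).
Newton–Raphson from ψ = 0.5:
  ψ = 0.5000: g = -0.15249, g' = -0.3957 → ψ = 0.1147
  ψ = 0.1147: g = -0.00234, g' = -0.4082 → ψ = 0.1089
Converged at ψ = 0.1089.
Compositions from xᵢ = zᵢ/(1+ψ(Kᵢ−1)), yᵢ = Kᵢxᵢ:
  A: x = 0.3478, y = 0.6573
  B: x = 0.2829, y = 0.1706
  C: x = 0.3693, y = 0.1721

x_B = 0.2829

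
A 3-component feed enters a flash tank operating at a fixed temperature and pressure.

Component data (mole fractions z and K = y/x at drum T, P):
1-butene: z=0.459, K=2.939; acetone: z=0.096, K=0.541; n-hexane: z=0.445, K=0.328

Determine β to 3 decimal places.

Newton iteration, β⁰ = 0.5:
  β = 0.500: g = -0.0557, g' = -0.935 → β = 0.440
Converged at β = 0.440.

β = 0.440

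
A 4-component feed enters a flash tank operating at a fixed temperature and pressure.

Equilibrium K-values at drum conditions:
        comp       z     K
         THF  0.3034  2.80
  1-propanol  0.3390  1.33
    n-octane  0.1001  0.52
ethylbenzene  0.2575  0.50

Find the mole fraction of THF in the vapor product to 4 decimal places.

Newton iteration, V/F⁰ = 0.5:
  V/F = 0.5000: g = 0.14857, g' = -0.4539 → V/F = 0.8273
  V/F = 0.8273: g = 0.00799, g' = -0.4321 → V/F = 0.8458
Converged at V/F = 0.8458.
Compositions from xᵢ = zᵢ/(1+V/F(Kᵢ−1)), yᵢ = Kᵢxᵢ:
  THF: x = 0.1203, y = 0.3368
  1-propanol: x = 0.2650, y = 0.3525
  n-octane: x = 0.1685, y = 0.0876
  ethylbenzene: x = 0.4462, y = 0.2231

y_THF = 0.3368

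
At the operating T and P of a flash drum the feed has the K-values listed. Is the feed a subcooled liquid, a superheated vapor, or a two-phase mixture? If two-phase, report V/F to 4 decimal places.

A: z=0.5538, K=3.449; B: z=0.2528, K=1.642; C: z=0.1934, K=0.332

ΣzᵢKᵢ = 2.3894; Σzᵢ/Kᵢ = 0.8971.
Since Σzᵢ/Kᵢ < 1 the mixture is above its dew point — single vapor phase.

superheated vapor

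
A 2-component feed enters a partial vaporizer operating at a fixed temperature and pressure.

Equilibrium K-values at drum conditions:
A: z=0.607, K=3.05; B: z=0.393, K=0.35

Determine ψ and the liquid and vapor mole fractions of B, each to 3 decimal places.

ψ = 0.742, x_B = 0.759, y_B = 0.266

Let ψ = V/F and solve Σ zᵢ(Kᵢ−1)/(1+ψ(Kᵢ−1)) = 0.
Check two-phase: ΣzᵢKᵢ = 1.989 > 1 and Σzᵢ/Kᵢ = 1.322 > 1, so g(0) = 0.989 > 0 and g(1) = -0.322 < 0.
Iterate (Newton) starting at ψ = 0.52:
  ψ = 0.520: g = 0.2164, g' = -0.977 → ψ = 0.742
Converged at ψ = 0.742.
Compositions from xᵢ = zᵢ/(1+ψ(Kᵢ−1)), yᵢ = Kᵢxᵢ:
  A: x = 0.241, y = 0.734
  B: x = 0.759, y = 0.266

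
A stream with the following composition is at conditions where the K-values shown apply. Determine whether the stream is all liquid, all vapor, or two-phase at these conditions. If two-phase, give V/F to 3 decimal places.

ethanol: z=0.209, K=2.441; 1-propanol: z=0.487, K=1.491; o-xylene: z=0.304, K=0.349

two-phase, V/F = 0.639

ΣzᵢKᵢ = 1.342; Σzᵢ/Kᵢ = 1.283.
Both exceed 1, so a two-phase solution exists.
Rachford–Rice: g(ψ) = Σ zᵢ(Kᵢ−1)/(1+ψ(Kᵢ−1)) = 0.
Iterate (Newton) starting at ψ = 0.38:
  ψ = 0.380: g = 0.1332, g' = -0.492 → ψ = 0.651
  ψ = 0.651: g = -0.0067, g' = -0.571 → ψ = 0.639
Converged at ψ = 0.639.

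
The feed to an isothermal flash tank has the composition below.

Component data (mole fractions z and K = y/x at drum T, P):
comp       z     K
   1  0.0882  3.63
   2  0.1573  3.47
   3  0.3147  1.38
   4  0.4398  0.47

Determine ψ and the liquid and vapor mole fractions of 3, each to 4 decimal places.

ψ = 0.6039, x_3 = 0.2560, y_3 = 0.3532

Rachford–Rice: g(ψ) = Σ zᵢ(Kᵢ−1)/(1+ψ(Kᵢ−1)) = 0.
Check two-phase: ΣzᵢKᵢ = 1.5070 > 1 and Σzᵢ/Kᵢ = 1.2334 > 1, so g(0) = 0.5070 > 0 and g(1) = -0.2334 < 0.
Iterate (Newton) starting at ψ = 0.5:
  ψ = 0.5000: g = 0.05740, g' = -0.5667 → ψ = 0.6013
  ψ = 0.6013: g = 0.00143, g' = -0.5432 → ψ = 0.6039
Converged at ψ = 0.6039.
Compositions from xᵢ = zᵢ/(1+ψ(Kᵢ−1)), yᵢ = Kᵢxᵢ:
  1: x = 0.0341, y = 0.1237
  2: x = 0.0631, y = 0.2191
  3: x = 0.2560, y = 0.3532
  4: x = 0.6468, y = 0.3040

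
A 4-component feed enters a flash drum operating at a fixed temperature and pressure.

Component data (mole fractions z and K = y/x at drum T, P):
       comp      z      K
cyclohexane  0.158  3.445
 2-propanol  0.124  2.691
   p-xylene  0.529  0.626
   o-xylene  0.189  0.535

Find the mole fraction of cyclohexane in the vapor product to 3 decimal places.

Newton iteration, V/F⁰ = 0.5:
  V/F = 0.500: g = -0.0704, g' = -0.477 → V/F = 0.352
  V/F = 0.352: g = 0.0060, g' = -0.569 → V/F = 0.363
Converged at V/F = 0.363.
Compositions from xᵢ = zᵢ/(1+V/F(Kᵢ−1)), yᵢ = Kᵢxᵢ:
  cyclohexane: x = 0.084, y = 0.288
  2-propanol: x = 0.077, y = 0.207
  p-xylene: x = 0.612, y = 0.383
  o-xylene: x = 0.227, y = 0.122

y_cyclohexane = 0.288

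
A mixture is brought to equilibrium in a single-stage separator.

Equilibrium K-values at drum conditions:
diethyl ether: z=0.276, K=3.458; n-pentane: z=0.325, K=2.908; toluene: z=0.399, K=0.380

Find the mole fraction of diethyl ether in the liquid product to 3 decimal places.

x_diethyl ether = 0.094

Rachford–Rice: g(ψ) = Σ zᵢ(Kᵢ−1)/(1+ψ(Kᵢ−1)) = 0.
Check two-phase: ΣzᵢKᵢ = 2.051 > 1 and Σzᵢ/Kᵢ = 1.242 > 1, so g(0) = 1.051 > 0 and g(1) = -0.242 < 0.
Newton–Raphson from ψ = 0.32:
  ψ = 0.320: g = 0.4561, g' = -1.217 → ψ = 0.695
  ψ = 0.695: g = 0.0826, g' = -0.920 → ψ = 0.785
  ψ = 0.785: g = -0.0017, g' = -0.966 → ψ = 0.783
Converged at ψ = 0.783.
Compositions from xᵢ = zᵢ/(1+ψ(Kᵢ−1)), yᵢ = Kᵢxᵢ:
  diethyl ether: x = 0.094, y = 0.326
  n-pentane: x = 0.130, y = 0.379
  toluene: x = 0.775, y = 0.295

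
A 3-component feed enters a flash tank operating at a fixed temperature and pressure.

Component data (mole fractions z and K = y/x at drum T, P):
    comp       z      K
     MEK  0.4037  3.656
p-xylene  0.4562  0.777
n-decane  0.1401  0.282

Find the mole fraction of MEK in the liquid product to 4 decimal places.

Rachford–Rice: g(ψ) = Σ zᵢ(Kᵢ−1)/(1+ψ(Kᵢ−1)) = 0.
g(0) = ΣzᵢKᵢ − 1 = 0.8699 and g(1) = 1 − Σzᵢ/Kᵢ = -0.1944, so a root lies in (0, 1).
Iterate (Newton) starting at ψ = 0.7:
  ψ = 0.7000: g = 0.05222, g' = -0.6721 → ψ = 0.7777
  ψ = 0.7777: g = -0.00110, g' = -0.7066 → ψ = 0.7761
Converged at ψ = 0.7761.
Compositions from xᵢ = zᵢ/(1+ψ(Kᵢ−1)), yᵢ = Kᵢxᵢ:
  MEK: x = 0.1319, y = 0.4821
  p-xylene: x = 0.5517, y = 0.4287
  n-decane: x = 0.3164, y = 0.0892

x_MEK = 0.1319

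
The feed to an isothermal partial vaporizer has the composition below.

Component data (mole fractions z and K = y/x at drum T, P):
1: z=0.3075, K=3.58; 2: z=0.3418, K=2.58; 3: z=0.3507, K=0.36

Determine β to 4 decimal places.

β = 0.8372

Let β = V/F and solve Σ zᵢ(Kᵢ−1)/(1+β(Kᵢ−1)) = 0.
Feasibility: ΣzᵢKᵢ = 2.1089, Σzᵢ/Kᵢ = 1.1925 — both > 1, two phases present.
Iterate (Newton) starting at β = 0.5:
  β = 0.5000: g = 0.31807, g' = -0.9673 → β = 0.8288
  β = 0.8288: g = 0.00861, g' = -1.0193 → β = 0.8373
  β = 0.8373: g = -0.00004, g' = -1.0299 → β = 0.8372
Converged at β = 0.8372.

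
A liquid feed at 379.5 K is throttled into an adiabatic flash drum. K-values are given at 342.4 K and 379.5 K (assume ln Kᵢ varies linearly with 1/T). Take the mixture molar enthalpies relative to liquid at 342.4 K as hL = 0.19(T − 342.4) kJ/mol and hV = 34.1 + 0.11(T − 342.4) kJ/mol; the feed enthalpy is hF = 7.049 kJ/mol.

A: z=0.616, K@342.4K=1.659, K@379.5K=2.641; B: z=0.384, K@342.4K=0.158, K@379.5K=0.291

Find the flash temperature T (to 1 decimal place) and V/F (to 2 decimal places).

Adiabatic flash: solve Rachford–Rice at each trial T, then check hF = ψ·hV(T) + (1−ψ)·hL(T).
  T = 342.4 K: K = (1.659, 0.158), RR gives ψ = 0.149, H_out = 5.077 kJ/mol
  T = 379.5 K: K = (2.641, 0.291), RR gives ψ = 0.635, H_out = 26.812 kJ/mol
  T = 360.9 K: K = (2.117, 0.218), RR gives ψ = 0.444, H_out = 17.985 kJ/mol
  T = 351.6 K: K = (1.879, 0.186), RR gives ψ = 0.320, H_out = 12.420 kJ/mol
  T = 347.0 K: K = (1.767, 0.172), RR gives ψ = 0.243, H_out = 9.070 kJ/mol
  T = 344.7 K: K = (1.712, 0.165), RR gives ψ = 0.199, H_out = 7.170 kJ/mol
Linear interpolation between T = 342.4 (H_out = 5.077) and T = 344.7 (H_out = 7.170) on hF = 7.049 gives T ≈ 344.6 K, at which ψ = 0.20.

T = 344.6 K, V/F = 0.20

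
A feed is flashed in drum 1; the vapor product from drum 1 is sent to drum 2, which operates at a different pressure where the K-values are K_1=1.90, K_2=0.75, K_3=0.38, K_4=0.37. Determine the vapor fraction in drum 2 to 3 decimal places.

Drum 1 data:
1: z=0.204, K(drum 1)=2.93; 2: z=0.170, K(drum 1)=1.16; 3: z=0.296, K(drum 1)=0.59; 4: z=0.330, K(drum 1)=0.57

Drum 1:
Let ψ₁ = V/F and solve Σ zᵢ(Kᵢ−1)/(1+ψ₁(Kᵢ−1)) = 0.
g(0) = ΣzᵢKᵢ − 1 = 0.158 and g(1) = 1 − Σzᵢ/Kᵢ = -0.297, so a root lies in (0, 1).
Newton–Raphson from ψ₁ = 0.38:
  ψ₁ = 0.380: g = -0.0606, g' = -0.414 → ψ₁ = 0.234
  ψ₁ = 0.234: g = 0.0057, g' = -0.501 → ψ₁ = 0.245
Converged at ψ₁ = 0.245.
Drum-1 compositions:
  1: x = 0.139, y = 0.406
  2: x = 0.164, y = 0.190
  3: x = 0.329, y = 0.194
  4: x = 0.369, y = 0.210
Drum-2 feed = drum-1 vapor: z₂ = (0.4059, 0.1898, 0.1941, 0.2102).
Drum 2:
Material balance + equilibrium reduce to Σ zᵢ(Kᵢ−1)/(1+ψ₂(Kᵢ−1)) = 0.
Check two-phase: ΣzᵢKᵢ = 1.065 > 1 and Σzᵢ/Kᵢ = 1.546 > 1, so g(0) = 0.065 > 0 and g(1) = -0.546 < 0.
Newton–Raphson from ψ₂ = 0.5:
  ψ₂ = 0.500: g = -0.1701, g' = -0.506 → ψ₂ = 0.164
  ψ₂ = 0.164: g = -0.0129, g' = -0.459 → ψ₂ = 0.136
Converged at ψ₂ = 0.136.
  1: x = 0.362, y = 0.687
  2: x = 0.196, y = 0.147
  3: x = 0.212, y = 0.081
  4: x = 0.230, y = 0.085

V/F (drum 2) = 0.136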